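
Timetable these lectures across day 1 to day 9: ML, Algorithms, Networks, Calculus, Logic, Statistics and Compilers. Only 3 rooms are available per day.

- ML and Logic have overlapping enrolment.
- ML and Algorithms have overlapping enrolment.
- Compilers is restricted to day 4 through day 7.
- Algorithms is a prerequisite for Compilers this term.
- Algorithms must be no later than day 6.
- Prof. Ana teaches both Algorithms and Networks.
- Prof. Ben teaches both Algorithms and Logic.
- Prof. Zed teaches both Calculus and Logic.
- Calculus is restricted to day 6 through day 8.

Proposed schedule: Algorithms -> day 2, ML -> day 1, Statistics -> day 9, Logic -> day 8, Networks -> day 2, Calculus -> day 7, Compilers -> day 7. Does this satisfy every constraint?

No — it violates: Prof. Ana teaches both Algorithms and Networks

Calculus is restricted to day 6 through day 8 — holds.
ML and Logic have overlapping enrolment — holds.
Prof. Zed teaches both Calculus and Logic — holds.
Algorithms must be no later than day 6 — holds.
ML and Algorithms have overlapping enrolment — holds.
Prof. Ana teaches both Algorithms and Networks — violated.
Only 3 rooms are available per day — holds.
Algorithms is a prerequisite for Compilers this term — holds.
Prof. Ben teaches both Algorithms and Logic — holds.
Compilers is restricted to day 4 through day 7 — holds.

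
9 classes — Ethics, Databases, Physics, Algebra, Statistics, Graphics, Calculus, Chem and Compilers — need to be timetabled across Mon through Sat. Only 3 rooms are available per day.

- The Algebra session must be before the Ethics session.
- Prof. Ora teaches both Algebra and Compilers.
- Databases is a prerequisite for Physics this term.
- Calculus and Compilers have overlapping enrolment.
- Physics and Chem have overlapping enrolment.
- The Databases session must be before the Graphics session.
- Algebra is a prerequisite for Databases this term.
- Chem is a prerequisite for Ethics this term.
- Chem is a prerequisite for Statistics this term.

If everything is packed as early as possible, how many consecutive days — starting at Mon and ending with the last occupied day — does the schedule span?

The precedence chain requires at least 3 distinct days.
With at most 3 per day and 9 classes, at least 3 days are needed.
3 works (last occupied day: Wed): for example Calculus=Mon; Compilers=Wed; Statistics=Tue; Physics=Wed; Algebra=Mon; Chem=Mon; Ethics=Tue; Databases=Tue; Graphics=Wed.

3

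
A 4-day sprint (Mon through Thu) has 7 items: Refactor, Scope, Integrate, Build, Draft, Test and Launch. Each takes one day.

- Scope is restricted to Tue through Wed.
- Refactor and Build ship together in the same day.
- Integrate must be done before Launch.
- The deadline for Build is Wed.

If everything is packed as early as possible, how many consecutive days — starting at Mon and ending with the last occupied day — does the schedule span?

The precedence chain requires at least 2 distinct days.
2 works (last occupied day: Tue): for example Refactor -> Mon; Integrate -> Mon; Launch -> Tue; Test -> Mon; Build -> Mon; Draft -> Mon; Scope -> Tue.

2 days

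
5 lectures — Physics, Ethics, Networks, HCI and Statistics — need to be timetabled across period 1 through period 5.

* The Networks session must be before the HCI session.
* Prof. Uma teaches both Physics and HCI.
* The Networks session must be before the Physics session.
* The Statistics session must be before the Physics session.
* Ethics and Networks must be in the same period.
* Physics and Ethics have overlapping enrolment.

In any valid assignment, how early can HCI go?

period 2

Precedence pushes HCI to at least period 2.
HCI at period 2 is achievable: HCI=period 2, Physics=period 3, Statistics=period 1, Networks=period 1, Ethics=period 1.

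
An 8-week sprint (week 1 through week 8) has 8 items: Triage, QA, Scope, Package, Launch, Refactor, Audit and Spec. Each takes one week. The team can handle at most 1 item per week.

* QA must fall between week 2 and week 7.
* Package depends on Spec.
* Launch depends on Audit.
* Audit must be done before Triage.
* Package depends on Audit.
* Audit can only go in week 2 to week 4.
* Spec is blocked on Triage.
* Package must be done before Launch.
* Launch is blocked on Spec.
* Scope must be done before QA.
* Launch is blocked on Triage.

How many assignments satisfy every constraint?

51

Splitting on Triage: it can be week 3 (22), week 4 (20), week 5 (9). Listing each branch's schedules as (QA, Scope, Package, Launch, Refactor, Audit, Spec) by week number:
Triage=week 3: (4,1,6,7,8,2,5) (4,1,6,8,7,2,5) (4,1,7,8,5,2,6) (4,1,7,8,6,2,5) (5,1,6,7,8,2,4) (5,1,6,8,7,2,4) (5,1,7,8,4,2,6) (5,1,7,8,6,2,4) (5,4,7,8,1,2,6) (6,1,5,7,8,2,4) (6,1,5,8,7,2,4) (6,1,7,8,4,2,5) (6,1,7,8,5,2,4) (6,4,7,8,1,2,5) (6,5,7,8,1,2,4) (7,1,5,6,8,2,4) (7,1,5,8,6,2,4) (7,1,6,8,4,2,5) (7,1,6,8,5,2,4) (7,4,6,8,1,2,5) (7,5,6,8,1,2,4) (7,6,5,8,1,2,4) — 22.
Triage=week 4: (2,1,6,7,8,3,5) (2,1,6,8,7,3,5) (2,1,7,8,5,3,6) (2,1,7,8,6,3,5) (3,1,6,7,8,2,5) (3,1,6,8,7,2,5) (3,1,7,8,5,2,6) (3,1,7,8,6,2,5) (5,1,7,8,2,3,6) (5,1,7,8,3,2,6) (5,2,7,8,1,3,6) (5,3,7,8,1,2,6) (6,1,7,8,2,3,5) (6,1,7,8,3,2,5) (6,2,7,8,1,3,5) (6,3,7,8,1,2,5) (7,1,6,8,2,3,5) (7,1,6,8,3,2,5) (7,2,6,8,1,3,5) (7,3,6,8,1,2,5) — 20.
Triage=week 5: (2,1,7,8,3,4,6) (2,1,7,8,4,3,6) (3,1,7,8,2,4,6) (3,1,7,8,4,2,6) (3,2,7,8,1,4,6) (4,1,7,8,2,3,6) (4,1,7,8,3,2,6) (4,2,7,8,1,3,6) (4,3,7,8,1,2,6) — 9.
Summing: 22 + 20 + 9 = 51.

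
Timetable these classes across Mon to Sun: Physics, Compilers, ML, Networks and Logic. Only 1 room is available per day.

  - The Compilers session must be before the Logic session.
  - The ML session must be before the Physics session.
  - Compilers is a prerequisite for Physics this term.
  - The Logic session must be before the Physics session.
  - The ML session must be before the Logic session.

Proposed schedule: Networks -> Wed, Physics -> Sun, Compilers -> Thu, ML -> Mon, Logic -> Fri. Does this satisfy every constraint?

The ML session must be before the Logic session — holds.
The ML session must be before the Physics session — holds.
Only 1 room is available per day — holds.
The Logic session must be before the Physics session — holds.
The Compilers session must be before the Logic session — holds.
Compilers is a prerequisite for Physics this term — holds.

Yes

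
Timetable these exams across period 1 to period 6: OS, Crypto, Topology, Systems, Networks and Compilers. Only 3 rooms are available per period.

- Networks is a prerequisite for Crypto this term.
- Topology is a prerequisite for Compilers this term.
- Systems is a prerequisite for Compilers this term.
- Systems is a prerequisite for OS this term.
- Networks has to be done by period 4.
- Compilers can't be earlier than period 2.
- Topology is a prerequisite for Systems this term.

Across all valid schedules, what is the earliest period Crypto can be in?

period 2

Precedence pushes Crypto to at least period 2.
Crypto at period 2 is achievable: Networks -> period 1; Crypto -> period 2; Topology -> period 1; OS -> period 3; Systems -> period 2; Compilers -> period 3.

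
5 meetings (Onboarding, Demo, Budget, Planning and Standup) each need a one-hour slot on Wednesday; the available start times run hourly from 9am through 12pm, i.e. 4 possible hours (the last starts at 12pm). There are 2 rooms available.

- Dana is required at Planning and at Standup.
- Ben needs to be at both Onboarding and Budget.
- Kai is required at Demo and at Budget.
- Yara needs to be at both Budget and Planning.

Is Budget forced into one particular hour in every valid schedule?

No

Budget can be 9am (e.g. Budget in 9am; Standup in 9am; Onboarding in 10am; Planning in 11am; Demo in 10am) or 10am (e.g. Standup=10am, Onboarding=9am, Planning=11am, Budget=10am, Demo=9am).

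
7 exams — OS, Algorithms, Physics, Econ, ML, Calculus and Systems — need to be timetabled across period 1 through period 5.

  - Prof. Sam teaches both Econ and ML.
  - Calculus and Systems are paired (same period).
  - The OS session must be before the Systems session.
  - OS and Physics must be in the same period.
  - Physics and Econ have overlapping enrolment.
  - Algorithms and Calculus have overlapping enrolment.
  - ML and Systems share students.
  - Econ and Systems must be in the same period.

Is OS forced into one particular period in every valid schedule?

OS can be period 1 (e.g. Calculus in period 2; Systems in period 2; OS in period 1; Physics in period 1; ML in period 1; Econ in period 2; Algorithms in period 1) or period 2 (e.g. Physics=period 2; Algorithms=period 1; OS=period 2; Calculus=period 3; Systems=period 3; ML=period 1; Econ=period 3).

No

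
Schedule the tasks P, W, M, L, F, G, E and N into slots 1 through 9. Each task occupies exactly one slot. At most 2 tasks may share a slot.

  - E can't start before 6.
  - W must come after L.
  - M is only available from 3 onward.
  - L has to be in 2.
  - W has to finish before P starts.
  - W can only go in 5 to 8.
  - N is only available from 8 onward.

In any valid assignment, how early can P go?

Precedence pushes P to at least 6.
P at 6 is achievable: L=2; E=6; W=5; P=6; M=3; N=8; G=1; F=1.

6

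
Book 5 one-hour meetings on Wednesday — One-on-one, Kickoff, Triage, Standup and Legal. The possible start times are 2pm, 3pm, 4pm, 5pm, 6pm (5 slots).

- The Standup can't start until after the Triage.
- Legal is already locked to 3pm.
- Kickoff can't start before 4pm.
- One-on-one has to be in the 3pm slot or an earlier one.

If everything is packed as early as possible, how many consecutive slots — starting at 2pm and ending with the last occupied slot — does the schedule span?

The precedence chain requires at least 2 distinct slots.
Kickoff can't be placed before 4pm — that is slot 3 counting from 2pm — so the schedule must run through at least 3 slots.
3 works (last occupied slot: 4pm): for example Triage -> 2pm, Standup -> 3pm, Legal -> 3pm, Kickoff -> 4pm, One-on-one -> 2pm.

3 slots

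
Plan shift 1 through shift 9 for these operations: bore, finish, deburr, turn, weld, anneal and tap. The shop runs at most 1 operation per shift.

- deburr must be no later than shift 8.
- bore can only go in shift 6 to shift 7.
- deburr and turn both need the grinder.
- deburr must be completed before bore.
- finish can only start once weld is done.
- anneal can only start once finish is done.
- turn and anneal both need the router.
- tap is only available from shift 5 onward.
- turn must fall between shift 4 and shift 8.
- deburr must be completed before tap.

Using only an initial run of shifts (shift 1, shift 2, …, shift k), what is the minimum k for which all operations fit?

7

The precedence chain requires at least 3 distinct shifts.
With at most 1 per shift and 7 operations, at least 7 shifts are needed.
bore can't be placed before shift 6, so the schedule must run through at least shift 6.
7 works (last occupied shift: shift 7): for example bore=shift 6, anneal=shift 7, weld=shift 1, deburr=shift 3, finish=shift 2, tap=shift 5, turn=shift 4.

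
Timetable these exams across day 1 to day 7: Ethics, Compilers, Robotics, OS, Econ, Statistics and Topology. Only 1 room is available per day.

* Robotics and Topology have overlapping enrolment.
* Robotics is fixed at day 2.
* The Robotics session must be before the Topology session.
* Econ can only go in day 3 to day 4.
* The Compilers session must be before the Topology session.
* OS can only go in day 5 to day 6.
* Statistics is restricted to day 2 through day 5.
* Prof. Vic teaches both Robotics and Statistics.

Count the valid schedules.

18

Splitting on Compilers: it can be day 1 (12), day 3 (1), day 4 (1), day 5 (2), day 6 (2). Listing each branch's schedules as (Ethics, Robotics, OS, Econ, Statistics, Topology) by day number:
Compilers=day 1: (3,2,6,4,5,7) (4,2,6,3,5,7) (5,2,6,3,4,7) (5,2,6,4,3,7) (6,2,5,3,4,7) (6,2,5,4,3,7) (7,2,5,3,4,6) (7,2,5,4,3,6) (7,2,6,3,4,5) (7,2,6,3,5,4) (7,2,6,4,3,5) (7,2,6,4,5,3) — 12.
Compilers=day 3: (1,2,6,4,5,7) — 1.
Compilers=day 4: (1,2,6,3,5,7) — 1.
Compilers=day 5: (1,2,6,3,4,7) (1,2,6,4,3,7) — 2.
Compilers=day 6: (1,2,5,3,4,7) (1,2,5,4,3,7) — 2.
Summing: 12 + 1 + 1 + 2 + 2 = 18.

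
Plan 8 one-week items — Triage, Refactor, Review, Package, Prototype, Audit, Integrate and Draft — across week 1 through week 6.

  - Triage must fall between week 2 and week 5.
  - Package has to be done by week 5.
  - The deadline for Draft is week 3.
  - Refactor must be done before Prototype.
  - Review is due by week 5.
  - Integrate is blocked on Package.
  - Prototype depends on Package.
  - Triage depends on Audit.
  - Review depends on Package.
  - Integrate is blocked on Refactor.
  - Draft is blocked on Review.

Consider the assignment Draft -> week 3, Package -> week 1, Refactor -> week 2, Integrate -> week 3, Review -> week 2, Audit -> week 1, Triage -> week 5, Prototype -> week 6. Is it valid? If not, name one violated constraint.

Integrate is blocked on Refactor — holds.
Package has to be done by week 5 — holds.
Triage must fall between week 2 and week 5 — holds.
Draft is blocked on Review — holds.
Refactor must be done before Prototype — holds.
Review is due by week 5 — holds.
Prototype depends on Package — holds.
Triage depends on Audit — holds.
The deadline for Draft is week 3 — holds.
Integrate is blocked on Package — holds.
Review depends on Package — holds.

Yes, all constraints hold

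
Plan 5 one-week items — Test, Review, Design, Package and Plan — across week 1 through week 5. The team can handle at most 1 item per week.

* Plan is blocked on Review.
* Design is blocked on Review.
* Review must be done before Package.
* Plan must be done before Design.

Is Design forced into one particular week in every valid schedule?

No

Design can be week 3 (e.g. Test -> week 5; Package -> week 4; Review -> week 1; Design -> week 3; Plan -> week 2) or week 4 (e.g. Review in week 1; Test in week 5; Plan in week 2; Design in week 4; Package in week 3).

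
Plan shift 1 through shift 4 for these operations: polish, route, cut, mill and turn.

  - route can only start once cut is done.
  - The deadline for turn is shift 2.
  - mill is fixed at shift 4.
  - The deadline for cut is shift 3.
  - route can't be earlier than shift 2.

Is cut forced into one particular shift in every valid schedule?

cut can be shift 1 (e.g. route -> shift 2; cut -> shift 1; mill -> shift 4; polish -> shift 1; turn -> shift 1) or shift 2 (e.g. cut -> shift 2; polish -> shift 1; route -> shift 3; mill -> shift 4; turn -> shift 1).

No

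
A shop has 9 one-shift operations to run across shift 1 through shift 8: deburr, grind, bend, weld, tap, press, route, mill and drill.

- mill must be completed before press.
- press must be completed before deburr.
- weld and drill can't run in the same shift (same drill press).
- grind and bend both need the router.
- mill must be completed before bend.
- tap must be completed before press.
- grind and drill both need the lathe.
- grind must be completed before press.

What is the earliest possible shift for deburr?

shift 3

Precedence pushes deburr to at least shift 3.
deburr at shift 3 is achievable: deburr=shift 3, grind=shift 1, mill=shift 1, tap=shift 1, route=shift 1, drill=shift 2, weld=shift 1, bend=shift 2, press=shift 2.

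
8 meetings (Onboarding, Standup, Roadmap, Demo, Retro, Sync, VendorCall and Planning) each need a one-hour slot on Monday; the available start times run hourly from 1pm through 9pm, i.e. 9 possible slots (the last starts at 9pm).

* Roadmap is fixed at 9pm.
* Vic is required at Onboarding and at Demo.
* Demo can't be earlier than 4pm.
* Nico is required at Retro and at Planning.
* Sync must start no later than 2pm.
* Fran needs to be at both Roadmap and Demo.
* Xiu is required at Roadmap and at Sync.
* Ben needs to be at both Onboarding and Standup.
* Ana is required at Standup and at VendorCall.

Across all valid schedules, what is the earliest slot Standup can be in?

1pm

Standup at 1pm is achievable: Sync=1pm; Planning=2pm; Demo=4pm; Retro=1pm; Onboarding=2pm; Standup=1pm; VendorCall=2pm; Roadmap=9pm.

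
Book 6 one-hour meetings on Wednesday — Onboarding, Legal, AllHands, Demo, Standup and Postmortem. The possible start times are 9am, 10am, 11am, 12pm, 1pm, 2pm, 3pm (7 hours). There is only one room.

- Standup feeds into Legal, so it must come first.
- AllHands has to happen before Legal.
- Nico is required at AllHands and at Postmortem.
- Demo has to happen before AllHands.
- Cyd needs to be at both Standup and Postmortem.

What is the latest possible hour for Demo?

1pm

Downstream work caps Demo at 1pm.
Demo at 1pm is achievable: Postmortem -> 11am, Onboarding -> 10am, Standup -> 9am, Demo -> 1pm, Legal -> 3pm, AllHands -> 2pm.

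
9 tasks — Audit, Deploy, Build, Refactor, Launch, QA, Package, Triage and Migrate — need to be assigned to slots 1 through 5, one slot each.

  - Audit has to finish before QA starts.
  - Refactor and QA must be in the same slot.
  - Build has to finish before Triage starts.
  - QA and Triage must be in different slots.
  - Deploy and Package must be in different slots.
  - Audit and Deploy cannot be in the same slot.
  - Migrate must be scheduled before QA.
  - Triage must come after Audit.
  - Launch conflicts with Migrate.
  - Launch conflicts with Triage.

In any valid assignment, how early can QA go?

2

Precedence pushes QA to at least 2.
QA at 2 is achievable: Migrate in 1; QA in 2; Audit in 1; Launch in 2; Deploy in 2; Build in 1; Package in 1; Triage in 3; Refactor in 2.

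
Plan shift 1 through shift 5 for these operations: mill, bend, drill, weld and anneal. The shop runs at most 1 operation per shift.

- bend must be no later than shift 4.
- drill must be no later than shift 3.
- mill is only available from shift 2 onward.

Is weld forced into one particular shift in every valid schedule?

weld can be shift 1 (e.g. drill -> shift 2; bend -> shift 4; mill -> shift 3; anneal -> shift 5; weld -> shift 1) or shift 2 (e.g. drill -> shift 1, weld -> shift 2, anneal -> shift 5, bend -> shift 4, mill -> shift 3).

No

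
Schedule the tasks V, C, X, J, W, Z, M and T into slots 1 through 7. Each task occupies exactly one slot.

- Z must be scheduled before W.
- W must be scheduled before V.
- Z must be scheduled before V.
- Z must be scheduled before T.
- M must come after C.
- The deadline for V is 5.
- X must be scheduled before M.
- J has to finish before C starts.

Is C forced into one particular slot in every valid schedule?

C can be 2 (e.g. X in 1; M in 3; T in 2; J in 1; V in 3; C in 2; W in 2; Z in 1) or 3 (e.g. M=4; J=1; V=3; T=2; X=1; W=2; C=3; Z=1).

No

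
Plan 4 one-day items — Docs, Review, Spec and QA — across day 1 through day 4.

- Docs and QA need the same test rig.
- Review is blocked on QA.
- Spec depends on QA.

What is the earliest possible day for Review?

Precedence pushes Review to at least day 2.
Review at day 2 is achievable: Spec -> day 2, QA -> day 1, Docs -> day 2, Review -> day 2.

day 2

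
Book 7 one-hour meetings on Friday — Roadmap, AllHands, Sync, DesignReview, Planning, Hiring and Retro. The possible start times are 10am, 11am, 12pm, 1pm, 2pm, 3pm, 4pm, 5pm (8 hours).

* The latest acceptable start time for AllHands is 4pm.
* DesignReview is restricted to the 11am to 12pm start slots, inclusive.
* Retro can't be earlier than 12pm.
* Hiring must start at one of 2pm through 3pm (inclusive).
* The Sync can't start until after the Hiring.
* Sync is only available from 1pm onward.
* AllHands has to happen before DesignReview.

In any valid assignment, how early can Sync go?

3pm

Sync is available from 1pm; precedence pushes Sync to at least 3pm.
Sync at 3pm is achievable: DesignReview=11am, Roadmap=10am, Planning=10am, Hiring=2pm, Retro=12pm, Sync=3pm, AllHands=10am.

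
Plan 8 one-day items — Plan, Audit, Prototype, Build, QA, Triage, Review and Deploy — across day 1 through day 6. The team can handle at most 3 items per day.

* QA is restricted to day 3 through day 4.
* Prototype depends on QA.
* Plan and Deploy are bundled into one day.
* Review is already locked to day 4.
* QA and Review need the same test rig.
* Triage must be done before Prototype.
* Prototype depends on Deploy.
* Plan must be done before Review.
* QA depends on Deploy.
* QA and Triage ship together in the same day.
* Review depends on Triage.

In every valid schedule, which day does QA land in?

QA's window is day 3–day 4.
Review is fixed at day 4, and QA can't share a day with Review.
So QA must be day 3.

day 3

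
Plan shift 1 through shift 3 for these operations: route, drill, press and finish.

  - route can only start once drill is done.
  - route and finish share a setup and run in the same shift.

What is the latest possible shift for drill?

shift 2

Downstream work caps drill at shift 2.
drill at shift 2 is achievable: finish in shift 3, drill in shift 2, route in shift 3, press in shift 1.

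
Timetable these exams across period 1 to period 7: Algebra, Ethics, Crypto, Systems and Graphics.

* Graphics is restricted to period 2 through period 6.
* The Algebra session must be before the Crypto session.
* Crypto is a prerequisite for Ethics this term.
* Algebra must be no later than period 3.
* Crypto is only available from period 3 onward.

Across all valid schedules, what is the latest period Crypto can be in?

period 6

Crypto is available from period 3; downstream work caps Crypto at period 6.
Crypto at period 6 is achievable: Graphics in period 2, Algebra in period 1, Ethics in period 7, Systems in period 1, Crypto in period 6.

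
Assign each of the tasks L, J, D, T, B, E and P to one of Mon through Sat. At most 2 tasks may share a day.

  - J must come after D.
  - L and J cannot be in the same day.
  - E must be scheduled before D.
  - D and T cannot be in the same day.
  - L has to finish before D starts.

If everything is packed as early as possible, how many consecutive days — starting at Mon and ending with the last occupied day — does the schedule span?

4 days

The precedence chain requires at least 3 distinct days.
With at most 2 per day and 7 tasks, at least 4 days are needed.
4 works (last occupied day: Thu): for example B -> Tue, E -> Mon, P -> Thu, J -> Wed, L -> Mon, T -> Wed, D -> Tue.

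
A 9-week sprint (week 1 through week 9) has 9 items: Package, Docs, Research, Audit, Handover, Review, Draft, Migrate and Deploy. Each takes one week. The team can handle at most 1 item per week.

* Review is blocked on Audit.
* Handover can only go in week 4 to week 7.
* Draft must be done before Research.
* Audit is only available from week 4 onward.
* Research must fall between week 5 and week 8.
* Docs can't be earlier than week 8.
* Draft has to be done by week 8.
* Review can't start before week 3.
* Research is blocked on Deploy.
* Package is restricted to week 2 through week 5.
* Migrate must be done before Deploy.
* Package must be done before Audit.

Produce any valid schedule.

Research -> week 5; Migrate -> week 3; Deploy -> week 4; Draft -> week 1; Docs -> week 8; Review -> week 9; Package -> week 2; Audit -> week 7; Handover -> week 6

Checking: Migrate(week 3) before Deploy(week 4); Deploy(week 4) before Research(week 5); Audit(week 7) before Review(week 9); Draft(week 1) before Research(week 5); Package(week 2) before Audit(week 7); Package=week 2 in [week 2,week 5]; Research=week 5 in [week 5,week 8]; Audit=week 7 in [week 4,week 9]; Handover=week 6 in [week 4,week 7]; Review=week 9 in [week 3,week 9]; Docs=week 8 in [week 8,week 9]; Draft=week 1 in [week 1,week 8]; max 1 per week (cap 1).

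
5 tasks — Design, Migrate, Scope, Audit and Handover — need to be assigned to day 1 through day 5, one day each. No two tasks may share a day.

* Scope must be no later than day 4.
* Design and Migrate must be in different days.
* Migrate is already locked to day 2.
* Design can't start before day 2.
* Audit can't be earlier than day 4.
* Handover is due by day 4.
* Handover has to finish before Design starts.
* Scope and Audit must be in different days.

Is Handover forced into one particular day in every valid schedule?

Handover can be day 1 (e.g. Audit=day 4, Handover=day 1, Scope=day 3, Migrate=day 2, Design=day 5) or day 3 (e.g. Handover -> day 3, Scope -> day 1, Design -> day 5, Audit -> day 4, Migrate -> day 2).

No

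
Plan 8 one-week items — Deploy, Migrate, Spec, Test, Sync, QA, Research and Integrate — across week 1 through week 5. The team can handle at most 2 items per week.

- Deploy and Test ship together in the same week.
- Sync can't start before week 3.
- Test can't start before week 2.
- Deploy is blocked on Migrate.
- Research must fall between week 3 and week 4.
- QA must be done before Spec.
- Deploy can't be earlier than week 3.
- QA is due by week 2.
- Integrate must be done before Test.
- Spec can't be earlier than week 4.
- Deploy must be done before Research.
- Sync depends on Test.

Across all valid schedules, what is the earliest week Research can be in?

week 4

Research is available from week 3; precedence pushes Research to at least week 4; Research's own window allows nothing later than week 4.
Research at week 4 is achievable: Deploy -> week 3; Integrate -> week 2; QA -> week 1; Sync -> week 5; Test -> week 3; Migrate -> week 1; Research -> week 4; Spec -> week 4.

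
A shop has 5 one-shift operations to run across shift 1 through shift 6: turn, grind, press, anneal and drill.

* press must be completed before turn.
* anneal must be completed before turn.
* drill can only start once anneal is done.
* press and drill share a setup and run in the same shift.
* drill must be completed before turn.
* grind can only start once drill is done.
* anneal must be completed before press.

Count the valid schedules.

50

Splitting on turn: it can be shift 3 (4), shift 4 (10), shift 5 (16), shift 6 (20). Listing each branch's schedules as (grind, press, anneal, drill) by shift number:
turn=shift 3: (3,2,1,2) (4,2,1,2) (5,2,1,2) (6,2,1,2) — 4.
turn=shift 4: (3,2,1,2) (4,2,1,2) (4,3,1,3) (4,3,2,3) (5,2,1,2) (5,3,1,3) (5,3,2,3) (6,2,1,2) (6,3,1,3) (6,3,2,3) — 10.
turn=shift 5: (3,2,1,2) (4,2,1,2) (4,3,1,3) (4,3,2,3) (5,2,1,2) (5,3,1,3) (5,3,2,3) (5,4,1,4) (5,4,2,4) (5,4,3,4) (6,2,1,2) (6,3,1,3) (6,3,2,3) (6,4,1,4) (6,4,2,4) (6,4,3,4) — 16.
turn=shift 6: (3,2,1,2) (4,2,1,2) (4,3,1,3) (4,3,2,3) (5,2,1,2) (5,3,1,3) (5,3,2,3) (5,4,1,4) (5,4,2,4) (5,4,3,4) (6,2,1,2) (6,3,1,3) (6,3,2,3) (6,4,1,4) (6,4,2,4) (6,4,3,4) (6,5,1,5) (6,5,2,5) (6,5,3,5) (6,5,4,5) — 20.
Summing: 4 + 10 + 16 + 20 = 50.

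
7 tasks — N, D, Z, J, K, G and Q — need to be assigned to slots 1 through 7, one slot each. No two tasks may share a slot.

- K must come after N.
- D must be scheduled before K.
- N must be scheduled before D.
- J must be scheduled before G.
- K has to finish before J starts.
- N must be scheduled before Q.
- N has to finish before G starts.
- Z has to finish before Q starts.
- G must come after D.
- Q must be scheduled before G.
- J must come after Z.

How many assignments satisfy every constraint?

Splitting on N: it can be 1 (9), 2 (4). Listing each branch's schedules as (D, Z, J, K, G, Q):
N=1: (2,3,5,4,7,6) (2,3,6,4,7,5) (2,3,6,5,7,4) (2,4,5,3,7,6) (2,4,6,3,7,5) (3,2,5,4,7,6) (3,2,6,4,7,5) (3,2,6,5,7,4) (4,2,6,5,7,3) — 9.
N=2: (3,1,5,4,7,6) (3,1,6,4,7,5) (3,1,6,5,7,4) (4,1,6,5,7,3) — 4.
Summing: 9 + 4 = 13.

13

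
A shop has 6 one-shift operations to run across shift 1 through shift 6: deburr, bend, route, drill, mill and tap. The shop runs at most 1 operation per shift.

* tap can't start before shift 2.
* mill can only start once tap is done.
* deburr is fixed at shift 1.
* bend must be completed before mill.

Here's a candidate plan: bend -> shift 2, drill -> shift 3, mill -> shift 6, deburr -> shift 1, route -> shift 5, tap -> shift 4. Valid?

Yes, all constraints hold

bend must be completed before mill — holds.
mill can only start once tap is done — holds.
tap can't start before shift 2 — holds.
deburr is fixed at shift 1 — holds.
The shop runs at most 1 operation per shift — holds.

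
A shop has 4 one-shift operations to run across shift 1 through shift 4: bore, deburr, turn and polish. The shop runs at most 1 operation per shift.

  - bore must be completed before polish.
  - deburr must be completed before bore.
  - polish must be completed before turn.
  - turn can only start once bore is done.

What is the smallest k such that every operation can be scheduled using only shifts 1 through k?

The precedence chain requires at least 4 distinct shifts.
With at most 1 per shift and 4 operations, at least 4 shifts are needed.
4 works (last occupied shift: shift 4): for example turn in shift 4, polish in shift 3, deburr in shift 1, bore in shift 2.

4 shifts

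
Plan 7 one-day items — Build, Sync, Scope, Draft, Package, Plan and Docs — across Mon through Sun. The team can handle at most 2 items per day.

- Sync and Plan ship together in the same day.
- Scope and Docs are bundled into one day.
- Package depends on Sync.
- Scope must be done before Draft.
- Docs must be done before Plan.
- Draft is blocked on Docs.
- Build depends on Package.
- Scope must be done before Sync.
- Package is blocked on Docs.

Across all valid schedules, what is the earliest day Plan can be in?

Precedence pushes Plan to at least Tue; Plan must be in the same day as Sync, which can't be after Fri, so Plan is at most Fri.
Plan at Tue is achievable: Scope=Mon, Docs=Mon, Plan=Tue, Package=Wed, Draft=Wed, Build=Thu, Sync=Tue.

Tue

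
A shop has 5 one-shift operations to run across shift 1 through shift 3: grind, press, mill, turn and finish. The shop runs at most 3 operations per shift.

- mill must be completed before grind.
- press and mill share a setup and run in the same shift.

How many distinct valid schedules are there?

24

Splitting on grind: it can be shift 2 (8), shift 3 (16). Listing each branch's schedules as (press, mill, turn, finish) by shift number:
grind=shift 2: (1,1,1,2) (1,1,1,3) (1,1,2,1) (1,1,2,2) (1,1,2,3) (1,1,3,1) (1,1,3,2) (1,1,3,3) — 8.
grind=shift 3: (1,1,1,2) (1,1,1,3) (1,1,2,1) (1,1,2,2) (1,1,2,3) (1,1,3,1) (1,1,3,2) (1,1,3,3) (2,2,1,1) (2,2,1,2) (2,2,1,3) (2,2,2,1) (2,2,2,3) (2,2,3,1) (2,2,3,2) (2,2,3,3) — 16.
Summing: 8 + 16 = 24.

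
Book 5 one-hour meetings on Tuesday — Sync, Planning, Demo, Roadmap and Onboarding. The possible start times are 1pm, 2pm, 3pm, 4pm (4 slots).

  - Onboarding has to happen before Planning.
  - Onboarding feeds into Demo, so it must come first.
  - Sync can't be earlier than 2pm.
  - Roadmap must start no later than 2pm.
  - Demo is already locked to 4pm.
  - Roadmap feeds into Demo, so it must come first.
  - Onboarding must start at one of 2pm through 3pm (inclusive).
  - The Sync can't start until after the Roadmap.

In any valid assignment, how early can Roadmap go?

1pm

Roadmap's own window allows nothing later than 2pm.
Roadmap at 1pm is achievable: Demo -> 4pm, Onboarding -> 2pm, Roadmap -> 1pm, Planning -> 3pm, Sync -> 2pm.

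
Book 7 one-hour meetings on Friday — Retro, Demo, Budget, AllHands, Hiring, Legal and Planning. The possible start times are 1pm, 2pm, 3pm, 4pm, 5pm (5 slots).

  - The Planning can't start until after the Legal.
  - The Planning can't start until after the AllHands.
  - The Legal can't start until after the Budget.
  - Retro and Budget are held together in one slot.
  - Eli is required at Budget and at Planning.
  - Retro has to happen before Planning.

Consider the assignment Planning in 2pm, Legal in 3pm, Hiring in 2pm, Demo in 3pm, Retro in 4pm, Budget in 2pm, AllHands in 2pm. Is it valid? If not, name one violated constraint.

Retro and Budget are held together in one slot — violated.
The Legal can't start until after the Budget — holds.
Retro has to happen before Planning — violated.
The Planning can't start until after the AllHands — violated.
The Planning can't start until after the Legal — violated.
Eli is required at Budget and at Planning — violated.

Invalid. Retro has to happen before Planning.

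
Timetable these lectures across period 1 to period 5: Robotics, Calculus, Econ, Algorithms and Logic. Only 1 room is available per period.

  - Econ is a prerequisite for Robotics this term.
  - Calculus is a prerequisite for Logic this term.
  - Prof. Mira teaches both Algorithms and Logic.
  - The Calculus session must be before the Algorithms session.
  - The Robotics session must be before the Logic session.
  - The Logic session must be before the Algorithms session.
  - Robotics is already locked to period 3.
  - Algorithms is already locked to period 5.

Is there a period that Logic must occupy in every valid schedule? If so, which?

period 4

Robotics is fixed at period 3 and must come before Logic, so Logic is at least period 4.
Algorithms is fixed at period 5 and must come after Logic, so Logic is at most period 4.
So Logic must be period 4.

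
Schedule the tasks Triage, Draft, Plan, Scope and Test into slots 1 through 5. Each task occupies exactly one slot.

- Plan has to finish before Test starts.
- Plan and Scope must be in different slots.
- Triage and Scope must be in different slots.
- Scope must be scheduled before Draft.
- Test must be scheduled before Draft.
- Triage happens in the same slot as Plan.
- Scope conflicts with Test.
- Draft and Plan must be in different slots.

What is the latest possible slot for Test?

4

Precedence pushes Test to at least 2; downstream work caps Test at 4.
Test at 4 is achievable: Scope in 2, Draft in 5, Triage in 1, Test in 4, Plan in 1.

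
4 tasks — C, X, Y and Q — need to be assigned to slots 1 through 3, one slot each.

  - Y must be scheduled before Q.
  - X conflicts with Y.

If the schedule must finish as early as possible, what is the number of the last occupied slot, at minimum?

The precedence chain requires at least 2 distinct slots.
2 works (last occupied slot: 2): for example Q=2; C=1; Y=1; X=2.

slot 2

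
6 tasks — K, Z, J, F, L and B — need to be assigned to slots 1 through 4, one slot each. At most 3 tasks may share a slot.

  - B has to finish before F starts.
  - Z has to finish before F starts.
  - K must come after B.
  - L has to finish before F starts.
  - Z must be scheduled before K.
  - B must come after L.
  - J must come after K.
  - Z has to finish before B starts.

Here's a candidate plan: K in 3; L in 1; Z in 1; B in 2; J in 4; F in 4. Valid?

L has to finish before F starts — holds.
B must come after L — holds.
K must come after B — holds.
J must come after K — holds.
At most 3 tasks may share a slot — holds.
B has to finish before F starts — holds.
Z has to finish before F starts — holds.
Z must be scheduled before K — holds.
Z has to finish before B starts — holds.

Yes, all constraints hold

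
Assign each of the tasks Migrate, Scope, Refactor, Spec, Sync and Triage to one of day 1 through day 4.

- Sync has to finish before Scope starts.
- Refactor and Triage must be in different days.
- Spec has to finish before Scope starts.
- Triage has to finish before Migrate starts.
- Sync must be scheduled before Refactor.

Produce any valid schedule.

Spec in day 1; Sync in day 1; Refactor in day 2; Scope in day 2; Triage in day 1; Migrate in day 2

Checking: Triage(day 1) before Migrate(day 2); Spec(day 1) before Scope(day 2); Sync(day 1) before Refactor(day 2); Sync(day 1) before Scope(day 2); Refactor(day 2) != Triage(day 1).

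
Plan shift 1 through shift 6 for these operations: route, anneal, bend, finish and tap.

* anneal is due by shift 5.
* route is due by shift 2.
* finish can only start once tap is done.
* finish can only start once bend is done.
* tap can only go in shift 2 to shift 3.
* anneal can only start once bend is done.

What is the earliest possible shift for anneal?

Precedence pushes anneal to at least shift 2; anneal's own window allows nothing later than shift 5.
anneal at shift 2 is achievable: tap=shift 2; finish=shift 3; anneal=shift 2; bend=shift 1; route=shift 1.

shift 2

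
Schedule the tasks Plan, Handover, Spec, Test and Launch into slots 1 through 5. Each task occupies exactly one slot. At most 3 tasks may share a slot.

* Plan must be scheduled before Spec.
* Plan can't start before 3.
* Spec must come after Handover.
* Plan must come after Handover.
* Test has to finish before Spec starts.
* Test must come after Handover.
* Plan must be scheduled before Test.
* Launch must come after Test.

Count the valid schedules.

Enumerating: Launch -> 5, Handover -> 1, Test -> 4, Spec -> 5, Plan -> 3 | Handover in 2, Spec in 5, Test in 4, Launch in 5, Plan in 3.

2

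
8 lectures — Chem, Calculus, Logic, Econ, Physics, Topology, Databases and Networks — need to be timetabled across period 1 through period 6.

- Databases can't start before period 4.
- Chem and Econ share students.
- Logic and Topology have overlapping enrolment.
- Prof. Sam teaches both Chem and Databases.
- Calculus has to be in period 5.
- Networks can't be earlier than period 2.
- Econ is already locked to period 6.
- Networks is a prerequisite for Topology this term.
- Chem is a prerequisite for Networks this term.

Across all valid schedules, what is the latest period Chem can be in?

period 4

Downstream work caps Chem at period 4.
Chem at period 4 is achievable: Physics=period 1; Chem=period 4; Calculus=period 5; Networks=period 5; Databases=period 5; Logic=period 1; Econ=period 6; Topology=period 6.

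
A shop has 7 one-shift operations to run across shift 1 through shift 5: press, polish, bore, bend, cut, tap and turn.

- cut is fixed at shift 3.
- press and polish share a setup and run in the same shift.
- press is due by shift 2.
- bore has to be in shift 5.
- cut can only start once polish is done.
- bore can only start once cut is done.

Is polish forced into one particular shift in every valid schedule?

No

polish can be shift 1 (e.g. turn in shift 1, bore in shift 5, cut in shift 3, bend in shift 1, polish in shift 1, tap in shift 1, press in shift 1) or shift 2 (e.g. cut in shift 3; polish in shift 2; bore in shift 5; tap in shift 1; turn in shift 1; press in shift 2; bend in shift 1).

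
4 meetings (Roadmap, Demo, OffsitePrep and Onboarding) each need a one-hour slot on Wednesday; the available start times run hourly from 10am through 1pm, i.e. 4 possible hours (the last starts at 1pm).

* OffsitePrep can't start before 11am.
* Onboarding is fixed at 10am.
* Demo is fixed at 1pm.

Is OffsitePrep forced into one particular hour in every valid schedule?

OffsitePrep can be 11am (e.g. Onboarding -> 10am; Demo -> 1pm; OffsitePrep -> 11am; Roadmap -> 10am) or 12pm (e.g. OffsitePrep in 12pm; Demo in 1pm; Onboarding in 10am; Roadmap in 10am).

No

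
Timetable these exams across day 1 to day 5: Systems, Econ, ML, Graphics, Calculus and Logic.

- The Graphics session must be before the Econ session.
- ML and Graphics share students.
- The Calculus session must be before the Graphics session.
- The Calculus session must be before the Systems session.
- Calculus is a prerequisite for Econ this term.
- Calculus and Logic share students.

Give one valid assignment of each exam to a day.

Calculus in day 1, Econ in day 3, ML in day 1, Graphics in day 2, Systems in day 2, Logic in day 2

Checking: Graphics(day 2) before Econ(day 3); Calculus(day 1) before Graphics(day 2); Calculus(day 1) before Econ(day 3); Calculus(day 1) before Systems(day 2); Calculus(day 1) != Logic(day 2); ML(day 1) != Graphics(day 2).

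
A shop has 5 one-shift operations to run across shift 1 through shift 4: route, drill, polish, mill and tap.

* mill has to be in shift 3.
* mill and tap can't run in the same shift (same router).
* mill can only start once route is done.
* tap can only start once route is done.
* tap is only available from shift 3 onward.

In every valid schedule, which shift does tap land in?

tap's window is shift 3–shift 4.
mill is fixed at shift 3, and tap can't share a shift with mill.
So tap must be shift 4.

shift 4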